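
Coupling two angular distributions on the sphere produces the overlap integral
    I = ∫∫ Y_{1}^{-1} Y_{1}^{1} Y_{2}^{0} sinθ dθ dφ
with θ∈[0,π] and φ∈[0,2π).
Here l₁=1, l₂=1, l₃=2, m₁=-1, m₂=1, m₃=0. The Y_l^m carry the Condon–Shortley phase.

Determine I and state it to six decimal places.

0.126157

Rules hold: Σm=0, L=4 even, 0≤2≤2.
N = 3·3·5 = 45
Δ = 0!·2!·2!/5! = 1/30
Racah Σ t=0..0: t=0:+1/1 = 1/1
⇒ 3j(1 1 2; 0 0 0)² = 2/15, sgn +1
Racah Σ t=0..0: t=0:+1/4 = 1/4
⇒ 3j(1 1 2; -1 1 0)² = 1/30, sgn +1
4πI² = N·(3j₀)²·(3jₘ)² = 1/5
I = +1·√(0.2/4π) = 0.12615663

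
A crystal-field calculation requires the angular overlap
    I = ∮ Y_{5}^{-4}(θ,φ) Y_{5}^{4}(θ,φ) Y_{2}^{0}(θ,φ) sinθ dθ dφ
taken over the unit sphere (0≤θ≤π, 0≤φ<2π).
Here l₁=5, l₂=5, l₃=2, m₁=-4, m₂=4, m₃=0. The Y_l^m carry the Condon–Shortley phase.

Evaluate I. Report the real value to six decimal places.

m-sum 0 ✓  L=12 even ✓  0≤2≤10 ✓
Π(2lᵢ+1) = 11×11×5 = 605
triangle coeff Δ(5,5,2) = 1/38610
Σ_t [3,5]: t=3:−1/2880 t=4:+1/576 t=5:−1/2880 = 1/960
(3j)²=10/429 [(5 5 2; 0 0 0)], sign=+1
Σ_t [7,8]: t=7:−1/20160 t=8:+1/40320 = -1/40320
(3j)²=6/715 [(5 5 2; -4 4 0)], sign=-1
⇒ 4πI² = 20/169
I = (-1)√(20/169/(4π)) = -0.09704356

-0.097044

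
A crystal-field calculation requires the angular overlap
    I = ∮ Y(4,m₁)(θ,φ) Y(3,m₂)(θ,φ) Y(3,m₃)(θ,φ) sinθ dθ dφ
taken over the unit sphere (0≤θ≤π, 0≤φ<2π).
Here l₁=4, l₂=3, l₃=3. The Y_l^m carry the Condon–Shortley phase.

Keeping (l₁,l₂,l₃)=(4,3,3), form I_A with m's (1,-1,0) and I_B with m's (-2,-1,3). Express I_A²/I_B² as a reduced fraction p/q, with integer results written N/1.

5/18

Same 4,3,3: normalisation and zero-m 3j drop out of the ratio.
A: Δ: 4! 4! 2! / 11! → 1/34650; sum: t=0:+1/288 t=1:−1/24 t=2:+1/48 = -5/288; 3j²(4 3 3; 1 -1 0) = Δ·Π!·Σ² = 5/462  (sign +1)
B: Δ: 4! 4! 2! / 11! → 1/34650; sum: t=2:+1/192 = 1/192; 3j²(4 3 3; -2 -1 3) = Δ·Π!·Σ² = 3/77  (sign +1)
I_A²/I_B² = (5/462)/(3/77) = 5/18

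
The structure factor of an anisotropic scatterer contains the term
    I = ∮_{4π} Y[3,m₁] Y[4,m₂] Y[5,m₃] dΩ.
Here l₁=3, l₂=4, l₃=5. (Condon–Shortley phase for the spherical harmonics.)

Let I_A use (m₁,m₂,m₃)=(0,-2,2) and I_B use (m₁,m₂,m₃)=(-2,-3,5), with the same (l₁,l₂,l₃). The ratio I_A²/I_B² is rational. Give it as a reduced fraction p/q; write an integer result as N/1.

Same 3,4,5: normalisation and zero-m 3j drop out of the ratio.
A: Δ: 2! 4! 6! / 13! → 1/180180; sum: t=0:+1/576 t=1:−1/480 t=2:+1/8640 = -1/4320; 3j²(3 4 5; 0 -2 2) = Δ·Π!·Σ² = 1/2145  (sign +1)
B: Δ: 2! 4! 6! / 13! → 1/180180; sum: t=1:−1/17280 = -1/17280; 3j²(3 4 5; -2 -3 5) = Δ·Π!·Σ² = 35/858  (sign -1)
I_A²/I_B² = (1/2145)/(35/858) = 2/175

2/175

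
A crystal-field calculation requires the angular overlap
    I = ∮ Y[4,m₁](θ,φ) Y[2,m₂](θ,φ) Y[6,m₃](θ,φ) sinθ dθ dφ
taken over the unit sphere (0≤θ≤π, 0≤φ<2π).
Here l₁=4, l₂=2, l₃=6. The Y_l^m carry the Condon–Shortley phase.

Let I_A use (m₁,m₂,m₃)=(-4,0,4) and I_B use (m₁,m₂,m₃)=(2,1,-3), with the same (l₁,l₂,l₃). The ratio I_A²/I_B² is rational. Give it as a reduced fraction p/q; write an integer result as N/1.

l's match ⇒ only the (l;m) 3-j factors differ between A and B.
A: triangle coeff Δ(4,2,6) = 1/6435; Σ_t [0,0]: t=0:+1/161280 = 1/161280; (3j)²=1/143 [(4 2 6; -4 0 4)], sign=+1
B: triangle coeff Δ(4,2,6) = 1/6435; Σ_t [0,0]: t=0:+1/8640 = 1/8640; (3j)²=28/715 [(4 2 6; 2 1 -3)], sign=-1
I_A²/I_B² = (1/143)/(28/715) = 5/28

5/28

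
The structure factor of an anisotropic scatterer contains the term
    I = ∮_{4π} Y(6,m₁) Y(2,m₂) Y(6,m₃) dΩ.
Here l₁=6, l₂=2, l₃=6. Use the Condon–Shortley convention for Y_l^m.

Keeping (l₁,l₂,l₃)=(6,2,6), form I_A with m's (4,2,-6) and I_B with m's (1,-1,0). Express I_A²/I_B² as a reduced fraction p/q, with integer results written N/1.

44/7

l's match ⇒ only the (l;m) 3-j factors differ between A and B.
A: triangle coeff Δ(6,2,6) = 1/90090; Σ_t [2,2]: t=2:+1/14515200 = 1/14515200; (3j)²=2/455 [(6 2 6; 4 2 -6)], sign=+1
B: triangle coeff Δ(6,2,6) = 1/90090; Σ_t [0,1]: t=0:+1/28800 t=1:−1/34560 = 1/172800; (3j)²=1/1430 [(6 2 6; 1 -1 0)], sign=+1
I_A²/I_B² = (2/455)/(1/1430) = 44/7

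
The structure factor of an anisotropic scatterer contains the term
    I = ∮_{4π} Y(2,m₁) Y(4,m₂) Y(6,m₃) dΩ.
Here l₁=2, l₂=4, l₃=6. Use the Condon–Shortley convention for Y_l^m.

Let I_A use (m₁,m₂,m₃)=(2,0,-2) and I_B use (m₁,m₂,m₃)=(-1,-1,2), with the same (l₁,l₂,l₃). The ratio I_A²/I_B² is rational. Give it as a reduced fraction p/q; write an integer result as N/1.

5/16

Same 2,4,6: normalisation and zero-m 3j drop out of the ratio.
A: Δ: 0! 4! 8! / 13! → 1/6435; sum: t=0:+1/13824 = 1/13824; 3j²(2 4 6; 2 0 -2) = Δ·Π!·Σ² = 14/1287  (sign +1)
B: Δ: 0! 4! 8! / 13! → 1/6435; sum: t=0:+1/4320 = 1/4320; 3j²(2 4 6; -1 -1 2) = Δ·Π!·Σ² = 224/6435  (sign +1)
I_A²/I_B² = (14/1287)/(224/6435) = 5/16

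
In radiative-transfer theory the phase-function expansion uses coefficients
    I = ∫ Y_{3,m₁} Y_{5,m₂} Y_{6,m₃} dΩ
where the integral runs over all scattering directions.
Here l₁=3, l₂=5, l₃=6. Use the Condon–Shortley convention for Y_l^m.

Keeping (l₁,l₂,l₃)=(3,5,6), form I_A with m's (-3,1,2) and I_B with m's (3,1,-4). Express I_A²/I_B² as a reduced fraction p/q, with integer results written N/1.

5/6

l's match ⇒ only the (l;m) 3-j factors differ between A and B.
A: triangle coeff Δ(3,5,6) = 1/675675; Σ_t [2,2]: t=2:+1/27648 = 1/27648; (3j)²=10/429 [(3 5 6; -3 1 2)], sign=+1
B: triangle coeff Δ(3,5,6) = 1/675675; Σ_t [0,0]: t=0:+1/69120 = 1/69120; (3j)²=4/143 [(3 5 6; 3 1 -4)], sign=+1
I_A²/I_B² = (10/429)/(4/143) = 5/6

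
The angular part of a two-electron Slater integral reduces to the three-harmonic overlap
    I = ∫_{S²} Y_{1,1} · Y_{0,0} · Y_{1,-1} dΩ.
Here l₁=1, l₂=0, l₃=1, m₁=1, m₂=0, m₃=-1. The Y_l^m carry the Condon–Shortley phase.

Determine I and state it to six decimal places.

-0.282095

Rules hold: Σm=0, L=2 even, 1≤1≤1.
N = 3·1·3 = 9
Δ = 0!·2!·0!/3! = 1/3
Racah Σ t=0..0: t=0:+1/1 = 1/1
⇒ 3j(1 0 1; 0 0 0)² = 1/3, sgn -1
Racah Σ t=0..0: t=0:+1/2 = 1/2
⇒ 3j(1 0 1; 1 0 -1)² = 1/3, sgn +1
4πI² = N·(3j₀)²·(3jₘ)² = 1/1
I = -1·√(1/4π) = -0.28209479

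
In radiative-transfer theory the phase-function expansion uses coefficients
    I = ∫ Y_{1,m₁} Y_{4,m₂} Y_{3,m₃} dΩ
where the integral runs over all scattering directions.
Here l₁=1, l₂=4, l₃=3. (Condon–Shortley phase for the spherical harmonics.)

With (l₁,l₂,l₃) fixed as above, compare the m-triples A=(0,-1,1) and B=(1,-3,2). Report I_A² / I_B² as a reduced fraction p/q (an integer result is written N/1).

5/7

Same 1,4,3: normalisation and zero-m 3j drop out of the ratio.
A: Δ: 2! 0! 6! / 9! → 1/252; sum: t=1:−1/48 = -1/48; 3j²(1 4 3; 0 -1 1) = Δ·Π!·Σ² = 5/84  (sign -1)
B: Δ: 2! 0! 6! / 9! → 1/252; sum: t=0:+1/240 = 1/240; 3j²(1 4 3; 1 -3 2) = Δ·Π!·Σ² = 1/12  (sign -1)
I_A²/I_B² = (5/84)/(1/12) = 5/7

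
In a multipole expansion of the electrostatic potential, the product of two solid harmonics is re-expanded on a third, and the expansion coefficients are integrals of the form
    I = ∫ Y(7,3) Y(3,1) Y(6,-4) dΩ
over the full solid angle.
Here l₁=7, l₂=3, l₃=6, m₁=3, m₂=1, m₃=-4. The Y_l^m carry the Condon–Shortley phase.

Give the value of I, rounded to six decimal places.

0.163772

Checks pass: Σm=0; 16 even; l₃=6∈[4,10].
(2·7+1)(2·3+1)(2·6+1) = 1365
Δ: 4! 10! 2! / 17! → 1/2042040
sum: t=1:−1/207360 t=2:+1/57600 t=3:−1/207360 = 1/129600
3j²(7 3 6; 0 0 0) = Δ·Π!·Σ² = 168/12155  (sign +1)
sum: t=2:+1/645120 t=3:−1/2177280 t=4:+1/174182400 = 191/174182400
3j²(7 3 6; 3 1 -4) = Δ·Π!·Σ² = 36481/2042040  (sign +1)
combine: 4πI² = 1365·168/12155·36481/2042040 = 766101/2272985
take √, sign +1: I = 0.16377205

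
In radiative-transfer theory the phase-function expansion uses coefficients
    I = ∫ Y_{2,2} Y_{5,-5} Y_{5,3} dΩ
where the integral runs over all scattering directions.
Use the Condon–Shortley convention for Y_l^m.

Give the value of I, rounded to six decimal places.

Checks pass: Σm=0; 12 even; l₃=5∈[3,7].
(2·2+1)(2·5+1)(2·5+1) = 605
Δ: 2! 2! 8! / 13! → 1/38610
sum: t=0:+1/2880 t=1:−1/576 t=2:+1/2880 = -1/960
3j²(2 5 5; 0 0 0) = Δ·Π!·Σ² = 10/429  (sign +1)
sum: t=0:+1/161280 = 1/161280
3j²(2 5 5; 2 -5 3) = Δ·Π!·Σ² = 1/143  (sign +1)
combine: 4πI² = 605·10/429·1/143 = 50/507
take √, sign +1: I = 0.08858824

0.088588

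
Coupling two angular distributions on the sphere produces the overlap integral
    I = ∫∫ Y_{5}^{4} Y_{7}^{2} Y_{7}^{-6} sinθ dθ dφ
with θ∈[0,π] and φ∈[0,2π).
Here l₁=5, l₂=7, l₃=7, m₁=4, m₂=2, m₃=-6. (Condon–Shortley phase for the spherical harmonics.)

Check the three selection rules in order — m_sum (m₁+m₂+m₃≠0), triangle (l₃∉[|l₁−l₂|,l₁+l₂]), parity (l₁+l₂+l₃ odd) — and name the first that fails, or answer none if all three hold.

parity

Σmᵢ = 0  ✓
l₃∈[|l₁−l₂|,l₁+l₂]=[2,12], have l₃=7  ✓
Σlᵢ = 19 ⇒ odd  ✗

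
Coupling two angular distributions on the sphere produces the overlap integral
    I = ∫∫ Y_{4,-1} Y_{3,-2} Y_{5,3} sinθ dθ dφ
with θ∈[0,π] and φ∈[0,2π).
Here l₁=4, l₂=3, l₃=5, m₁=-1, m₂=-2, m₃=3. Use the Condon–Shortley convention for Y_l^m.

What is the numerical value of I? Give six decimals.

-0.035836

Checks pass: Σm=0; 12 even; l₃=5∈[1,7].
(2·4+1)(2·3+1)(2·5+1) = 693
Δ: 2! 6! 4! / 13! → 1/180180
sum: t=0:+1/576 t=1:−1/144 t=2:+1/576 = -1/288
3j²(4 3 5; 0 0 0) = Δ·Π!·Σ² = 20/1001  (sign +1)
sum: t=0:+1/1440 t=1:−1/1152 = -1/5760
3j²(4 3 5; -1 -2 3) = Δ·Π!·Σ² = 1/858  (sign -1)
combine: 4πI² = 693·20/1001·1/858 = 30/1859
take √, sign -1: I = -0.03583571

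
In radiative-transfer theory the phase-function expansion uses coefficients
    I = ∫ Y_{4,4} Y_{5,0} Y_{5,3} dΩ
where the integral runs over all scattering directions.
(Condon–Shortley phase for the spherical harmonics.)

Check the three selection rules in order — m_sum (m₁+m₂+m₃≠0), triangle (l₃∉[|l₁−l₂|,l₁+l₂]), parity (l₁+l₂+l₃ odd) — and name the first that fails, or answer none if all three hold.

m₁+m₂+m₃ = 4 + 0 + 3 = 7  ✗
triangle: |4−5|=1 ≤ l₃=5 ≤ 4+5=9
parity: l₁+l₂+l₃ = 14 is even

m_sum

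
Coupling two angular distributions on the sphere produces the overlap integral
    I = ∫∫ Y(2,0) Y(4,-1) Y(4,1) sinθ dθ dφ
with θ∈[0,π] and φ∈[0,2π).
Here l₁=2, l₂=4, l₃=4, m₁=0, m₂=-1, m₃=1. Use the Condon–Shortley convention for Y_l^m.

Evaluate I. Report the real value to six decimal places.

-0.139264

Rules hold: Σm=0, L=10 even, 2≤4≤6.
N = 5·9·9 = 405
Δ = 2!·2!·6!/11! = 1/13860
Racah Σ t=0..2: t=0:+1/192 t=1:−1/36 t=2:+1/192 = -5/288
⇒ 3j(2 4 4; 0 0 0)² = 20/693, sgn -1
Racah Σ t=0..2: t=0:+1/144 t=1:−1/48 t=2:+1/480 = -17/1440
⇒ 3j(2 4 4; 0 -1 1)² = 289/13860, sgn +1
4πI² = N·(3j₀)²·(3jₘ)² = 1445/5929
I = -1·√(0.243717/4π) = -0.13926381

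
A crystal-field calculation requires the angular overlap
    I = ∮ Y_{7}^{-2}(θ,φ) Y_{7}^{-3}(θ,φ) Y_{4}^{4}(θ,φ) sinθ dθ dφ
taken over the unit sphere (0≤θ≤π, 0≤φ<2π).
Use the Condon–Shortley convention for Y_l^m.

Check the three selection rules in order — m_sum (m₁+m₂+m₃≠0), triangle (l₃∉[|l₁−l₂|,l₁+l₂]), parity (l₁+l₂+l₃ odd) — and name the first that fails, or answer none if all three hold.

Σmᵢ = -1  ✗
l₃∈[|l₁−l₂|,l₁+l₂]=[0,14], have l₃=4
Σlᵢ = 18 ⇒ even

m_sum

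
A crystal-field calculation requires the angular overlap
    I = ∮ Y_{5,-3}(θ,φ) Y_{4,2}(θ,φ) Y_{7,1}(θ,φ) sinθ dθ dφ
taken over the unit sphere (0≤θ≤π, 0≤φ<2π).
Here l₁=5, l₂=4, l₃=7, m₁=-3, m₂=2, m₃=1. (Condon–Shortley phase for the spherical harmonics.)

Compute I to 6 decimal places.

Checks pass: Σm=0; 16 even; l₃=7∈[1,9].
(2·5+1)(2·4+1)(2·7+1) = 1485
Δ: 2! 8! 6! / 17! → 1/6126120
sum: t=0:+1/69120 t=1:−1/20736 t=2:+1/69120 = -1/51840
3j²(5 4 7; 0 0 0) = Δ·Π!·Σ² = 280/21879  (sign +1)
sum: t=0:+1/58060800 t=1:−1/604800 t=2:+1/138240 = 13/2322432
3j²(5 4 7; -3 2 1) = Δ·Π!·Σ² = 1625/94248  (sign +1)
combine: 4πI² = 1485·280/21879·1625/94248 = 3125/9537
take √, sign +1: I = 0.16147831

0.161478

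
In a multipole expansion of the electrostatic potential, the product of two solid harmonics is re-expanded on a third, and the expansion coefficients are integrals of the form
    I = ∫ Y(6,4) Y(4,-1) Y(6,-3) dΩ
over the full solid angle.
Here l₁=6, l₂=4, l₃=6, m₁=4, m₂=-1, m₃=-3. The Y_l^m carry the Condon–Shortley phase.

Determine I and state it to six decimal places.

Rules hold: Σm=0, L=16 even, 2≤6≤10.
N = 13·9·13 = 1521
Δ = 4!·8!·4!/17! = 1/15315300
Racah Σ t=0..4: t=0:+1/829440 t=1:−1/25920 t=2:+1/9216 t=3:−1/25920 t=4:+1/829440 = 7/207360
⇒ 3j(6 4 6; 0 0 0)² = 28/2431, sgn +1
Racah Σ t=0..2: t=0:+1/207360 t=1:−1/120960 t=2:+1/967680 = -1/414720
⇒ 3j(6 4 6; 4 -1 -3)² = 21/4862, sgn +1
4πI² = N·(3j₀)²·(3jₘ)² = 2646/34969
I = +1·√(0.075667/4π) = 0.07759762

0.077598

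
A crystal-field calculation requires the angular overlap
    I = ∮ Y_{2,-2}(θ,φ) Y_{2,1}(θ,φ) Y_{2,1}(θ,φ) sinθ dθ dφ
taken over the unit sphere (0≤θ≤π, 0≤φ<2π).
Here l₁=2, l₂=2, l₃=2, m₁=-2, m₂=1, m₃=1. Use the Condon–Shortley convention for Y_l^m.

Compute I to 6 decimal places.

0.220728

Checks pass: Σm=0; 6 even; l₃=2∈[0,4].
(2·2+1)(2·2+1)(2·2+1) = 125
Δ: 2! 2! 2! / 7! → 1/630
sum: t=0:+1/8 t=1:−1/1 t=2:+1/8 = -3/4
3j²(2 2 2; 0 0 0) = Δ·Π!·Σ² = 2/35  (sign -1)
sum: t=2:+1/4 = 1/4
3j²(2 2 2; -2 1 1) = Δ·Π!·Σ² = 3/35  (sign -1)
combine: 4πI² = 125·2/35·3/35 = 30/49
take √, sign +1: I = 0.22072812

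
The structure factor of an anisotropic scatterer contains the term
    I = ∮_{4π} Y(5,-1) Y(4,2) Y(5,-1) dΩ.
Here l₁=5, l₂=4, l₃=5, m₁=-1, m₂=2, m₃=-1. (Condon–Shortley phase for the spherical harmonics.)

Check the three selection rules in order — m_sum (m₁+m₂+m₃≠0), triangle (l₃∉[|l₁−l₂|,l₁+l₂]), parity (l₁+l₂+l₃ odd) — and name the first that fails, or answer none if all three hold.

none

azimuthal sum: -1 + 2 − 1 = 0  ✓
1 ≤ 5 ≤ 9 (triangle on l)  ✓
L = 5 + 4 + 5 = 14 (even)  ✓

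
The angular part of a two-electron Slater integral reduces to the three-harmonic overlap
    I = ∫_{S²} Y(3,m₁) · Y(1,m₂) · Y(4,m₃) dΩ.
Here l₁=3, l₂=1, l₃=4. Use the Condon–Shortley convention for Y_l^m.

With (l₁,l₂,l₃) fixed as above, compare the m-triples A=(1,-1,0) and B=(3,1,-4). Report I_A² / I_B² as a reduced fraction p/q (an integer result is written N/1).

l's match ⇒ only the (l;m) 3-j factors differ between A and B.
A: triangle coeff Δ(3,1,4) = 1/252; Σ_t [0,0]: t=0:+1/96 = 1/96; (3j)²=1/42 [(3 1 4; 1 -1 0)], sign=+1
B: triangle coeff Δ(3,1,4) = 1/252; Σ_t [0,0]: t=0:+1/1440 = 1/1440; (3j)²=1/9 [(3 1 4; 3 1 -4)], sign=+1
I_A²/I_B² = (1/42)/(1/9) = 3/14

3/14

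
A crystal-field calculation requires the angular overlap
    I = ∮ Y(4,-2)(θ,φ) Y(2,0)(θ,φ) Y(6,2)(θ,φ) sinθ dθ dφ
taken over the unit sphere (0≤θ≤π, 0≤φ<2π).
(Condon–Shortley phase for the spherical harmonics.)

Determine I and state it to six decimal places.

Rules hold: Σm=0, L=12 even, 2≤6≤6.
N = 9·5·13 = 585
Δ = 0!·8!·4!/13! = 1/6435
Racah Σ t=0..0: t=0:+1/2304 = 1/2304
⇒ 3j(4 2 6; 0 0 0)² = 5/143, sgn +1
Racah Σ t=0..0: t=0:+1/5760 = 1/5760
⇒ 3j(4 2 6; -2 0 2)² = 56/2145, sgn +1
4πI² = N·(3j₀)²·(3jₘ)² = 840/1573
I = +1·√(0.534011/4π) = 0.20614383

0.206144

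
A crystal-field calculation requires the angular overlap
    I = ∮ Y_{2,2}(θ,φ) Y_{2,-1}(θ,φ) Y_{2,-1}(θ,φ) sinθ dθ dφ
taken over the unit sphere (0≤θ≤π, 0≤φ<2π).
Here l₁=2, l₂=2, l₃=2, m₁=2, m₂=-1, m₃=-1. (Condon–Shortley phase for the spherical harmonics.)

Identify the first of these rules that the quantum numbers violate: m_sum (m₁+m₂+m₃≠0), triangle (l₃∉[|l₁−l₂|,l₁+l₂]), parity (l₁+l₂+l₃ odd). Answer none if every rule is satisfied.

m₁+m₂+m₃ = 2 − 1 − 1 = 0  ✓
triangle: |2−2|=0 ≤ l₃=2 ≤ 2+2=4  ✓
parity: l₁+l₂+l₃ = 6 is even  ✓

none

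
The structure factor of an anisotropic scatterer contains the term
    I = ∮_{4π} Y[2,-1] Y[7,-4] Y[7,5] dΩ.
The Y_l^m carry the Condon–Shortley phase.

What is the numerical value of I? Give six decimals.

Checks pass: Σm=0; 16 even; l₃=7∈[5,9].
(2·2+1)(2·7+1)(2·7+1) = 1125
Δ: 2! 2! 12! / 17! → 1/185640
sum: t=0:+1/2419200 t=1:−1/518400 t=2:+1/2419200 = -1/907200
3j²(2 7 7; 0 0 0) = Δ·Π!·Σ² = 56/3315  (sign +1)
sum: t=1:−1/14515200 t=2:+1/79833600 = -1/17740800
3j²(2 7 7; -1 -4 5) = Δ·Π!·Σ² = 729/30940  (sign -1)
combine: 4πI² = 1125·56/3315·729/30940 = 21870/48841
take √, sign -1: I = -0.18876748

-0.188767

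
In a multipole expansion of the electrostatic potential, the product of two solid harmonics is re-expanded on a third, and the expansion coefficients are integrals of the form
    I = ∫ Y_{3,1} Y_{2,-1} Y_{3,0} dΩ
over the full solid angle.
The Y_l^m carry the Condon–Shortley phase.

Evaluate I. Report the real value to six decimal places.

m-sum 0 ✓  L=8 even ✓  1≤3≤5 ✓
Π(2lᵢ+1) = 7×5×7 = 245
triangle coeff Δ(3,2,3) = 1/3780
Σ_t [0,2]: t=0:+1/24 t=1:−1/4 t=2:+1/24 = -1/6
(3j)²=4/105 [(3 2 3; 0 0 0)], sign=+1
Σ_t [0,1]: t=0:+1/8 t=1:−1/12 = 1/24
(3j)²=1/210 [(3 2 3; 1 -1 0)], sign=-1
⇒ 4πI² = 2/45
I = (-1)√(2/45/(4π)) = -0.05947080

-0.059471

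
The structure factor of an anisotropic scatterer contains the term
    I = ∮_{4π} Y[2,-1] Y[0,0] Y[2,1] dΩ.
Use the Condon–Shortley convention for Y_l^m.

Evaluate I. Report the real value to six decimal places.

-0.282095

Checks pass: Σm=0; 4 even; l₃=2∈[2,2].
(2·2+1)(2·0+1)(2·2+1) = 25
Δ: 0! 4! 0! / 5! → 1/5
sum: t=0:+1/4 = 1/4
3j²(2 0 2; 0 0 0) = Δ·Π!·Σ² = 1/5  (sign +1)
sum: t=0:+1/6 = 1/6
3j²(2 0 2; -1 0 1) = Δ·Π!·Σ² = 1/5  (sign -1)
combine: 4πI² = 25·1/5·1/5 = 1/1
take √, sign -1: I = -0.28209479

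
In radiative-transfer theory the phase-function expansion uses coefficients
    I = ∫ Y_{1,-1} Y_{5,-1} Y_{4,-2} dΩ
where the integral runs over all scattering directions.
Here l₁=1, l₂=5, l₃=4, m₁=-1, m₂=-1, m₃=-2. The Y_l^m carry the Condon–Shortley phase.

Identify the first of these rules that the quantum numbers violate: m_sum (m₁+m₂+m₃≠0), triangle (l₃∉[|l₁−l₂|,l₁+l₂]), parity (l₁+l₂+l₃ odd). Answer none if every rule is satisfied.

m_sum

m₁+m₂+m₃ = -1 − 1 − 2 = -4  ✗
triangle: |1−5|=4 ≤ l₃=4 ≤ 1+5=6
parity: l₁+l₂+l₃ = 10 is even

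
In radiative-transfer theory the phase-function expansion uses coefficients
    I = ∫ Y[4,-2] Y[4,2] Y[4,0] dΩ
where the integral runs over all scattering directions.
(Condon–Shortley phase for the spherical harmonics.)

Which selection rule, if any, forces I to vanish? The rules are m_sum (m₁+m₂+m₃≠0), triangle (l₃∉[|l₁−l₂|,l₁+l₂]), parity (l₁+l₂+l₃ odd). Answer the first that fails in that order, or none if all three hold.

azimuthal sum: -2 + 2 + 0 = 0  ✓
0 ≤ 4 ≤ 8 (triangle on l)  ✓
L = 4 + 4 + 4 = 12 (even)  ✓

none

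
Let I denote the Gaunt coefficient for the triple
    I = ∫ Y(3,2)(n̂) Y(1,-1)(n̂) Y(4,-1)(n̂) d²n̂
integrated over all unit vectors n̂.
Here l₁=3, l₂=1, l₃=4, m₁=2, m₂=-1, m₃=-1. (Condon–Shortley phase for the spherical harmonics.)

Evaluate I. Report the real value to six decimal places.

-0.106622

Rules hold: Σm=0, L=8 even, 2≤4≤4.
N = 7·3·9 = 189
Δ = 0!·6!·2!/9! = 1/252
Racah Σ t=0..0: t=0:+1/36 = 1/36
⇒ 3j(3 1 4; 0 0 0)² = 4/63, sgn +1
Racah Σ t=0..0: t=0:+1/240 = 1/240
⇒ 3j(3 1 4; 2 -1 -1)² = 1/84, sgn -1
4πI² = N·(3j₀)²·(3jₘ)² = 1/7
I = -1·√(0.142857/4π) = -0.10662181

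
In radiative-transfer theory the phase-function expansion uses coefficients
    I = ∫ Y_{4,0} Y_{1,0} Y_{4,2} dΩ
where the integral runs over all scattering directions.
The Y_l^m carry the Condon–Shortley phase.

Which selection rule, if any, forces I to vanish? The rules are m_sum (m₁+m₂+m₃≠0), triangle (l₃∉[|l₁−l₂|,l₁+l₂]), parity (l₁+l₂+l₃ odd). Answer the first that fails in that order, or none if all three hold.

Σmᵢ = 2  ✗
l₃∈[|l₁−l₂|,l₁+l₂]=[3,5], have l₃=4
Σlᵢ = 9 ⇒ odd

m_sum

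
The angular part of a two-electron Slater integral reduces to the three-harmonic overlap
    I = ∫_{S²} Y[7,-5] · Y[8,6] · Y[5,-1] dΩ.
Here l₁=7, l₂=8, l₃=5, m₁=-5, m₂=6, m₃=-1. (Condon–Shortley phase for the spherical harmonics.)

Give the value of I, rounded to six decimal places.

m-sum 0 ✓  L=20 even ✓  1≤5≤15 ✓
Π(2lᵢ+1) = 15×17×11 = 2805
triangle coeff Δ(7,8,5) = 1/814773960
Σ_t [3,7]: t=3:−1/87091200 t=4:+1/4976640 t=5:−1/2073600 t=6:+1/4976640 t=7:−1/87091200 = -1/9676800
(3j)²=360/46189 [(7 8 5; 0 0 0)], sign=+1
Σ_t [8,10]: t=8:+1/1393459200 t=9:−1/261273600 t=10:+1/696729600 = -1/597196800
(3j)²=77/7752 [(7 8 5; -5 6 -1)], sign=-1
⇒ 4πI² = 17325/79781
I = (-1)√(17325/79781/(4π)) = -0.13145647

-0.131456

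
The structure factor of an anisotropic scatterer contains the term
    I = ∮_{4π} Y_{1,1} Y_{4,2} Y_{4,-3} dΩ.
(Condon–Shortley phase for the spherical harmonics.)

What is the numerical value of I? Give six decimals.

0.000000

Σlᵢ=9 odd — θ-integrand is odd under cosθ→−cosθ; I=0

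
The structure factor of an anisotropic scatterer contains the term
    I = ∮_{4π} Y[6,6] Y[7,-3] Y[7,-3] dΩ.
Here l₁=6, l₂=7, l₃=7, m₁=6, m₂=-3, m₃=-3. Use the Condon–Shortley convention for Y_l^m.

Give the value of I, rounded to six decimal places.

m-sum 0 ✓  L=20 even ✓  1≤7≤13 ✓
Π(2lᵢ+1) = 13×15×15 = 2925
triangle coeff Δ(6,7,7) = 1/2444321880
Σ_t [0,6]: t=0:+1/2612736000 t=1:−1/20736000 t=2:+1/1658880 t=3:−1/746496 t=4:+1/1658880 t=5:−1/20736000 t=6:+1/2612736000 = -1/4354560
(3j)²=1000/138567 [(6 7 7; 0 0 0)], sign=+1
Σ_t [0,0]: t=0:+1/298598400 = 1/298598400
(3j)²=70/4199 [(6 7 7; 6 -3 -3)], sign=+1
⇒ 4πI² = 5250000/14919047
I = (+1)√(5250000/14919047/(4π)) = 0.16734170

0.167342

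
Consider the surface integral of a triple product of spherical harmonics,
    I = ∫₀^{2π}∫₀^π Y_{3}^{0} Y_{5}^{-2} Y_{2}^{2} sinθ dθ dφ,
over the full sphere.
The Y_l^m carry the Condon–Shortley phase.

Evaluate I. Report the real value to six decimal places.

0.141758

m-sum 0 ✓  L=10 even ✓  2≤2≤8 ✓
Π(2lᵢ+1) = 7×11×5 = 385
triangle coeff Δ(3,5,2) = 1/2310
Σ_t [3,3]: t=3:−1/144 = -1/144
(3j)²=10/231 [(3 5 2; 0 0 0)], sign=-1
Σ_t [3,3]: t=3:−1/864 = -1/864
(3j)²=1/66 [(3 5 2; 0 -2 2)], sign=-1
⇒ 4πI² = 25/99
I = (+1)√(25/99/(4π)) = 0.14175797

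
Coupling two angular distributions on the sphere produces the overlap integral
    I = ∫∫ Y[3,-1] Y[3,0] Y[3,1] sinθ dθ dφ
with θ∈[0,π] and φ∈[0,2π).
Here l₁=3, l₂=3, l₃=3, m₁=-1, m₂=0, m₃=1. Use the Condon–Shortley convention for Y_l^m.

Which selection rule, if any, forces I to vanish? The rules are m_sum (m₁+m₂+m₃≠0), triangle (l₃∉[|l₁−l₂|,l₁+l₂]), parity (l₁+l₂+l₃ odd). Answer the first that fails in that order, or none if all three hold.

parity

Σmᵢ = 0  ✓
l₃∈[|l₁−l₂|,l₁+l₂]=[0,6], have l₃=3  ✓
Σlᵢ = 9 ⇒ odd  ✗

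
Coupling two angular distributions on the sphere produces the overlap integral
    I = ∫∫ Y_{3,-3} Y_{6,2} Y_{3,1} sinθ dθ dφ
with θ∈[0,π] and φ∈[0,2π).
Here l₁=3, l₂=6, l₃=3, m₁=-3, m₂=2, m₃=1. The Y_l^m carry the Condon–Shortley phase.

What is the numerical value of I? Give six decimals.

m-sum 0 ✓  L=12 even ✓  3≤3≤9 ✓
Π(2lᵢ+1) = 7×13×7 = 637
triangle coeff Δ(3,6,3) = 1/12012
Σ_t [3,3]: t=3:−1/1296 = -1/1296
(3j)²=100/3003 [(3 6 3; 0 0 0)], sign=+1
Σ_t [6,6]: t=6:+1/34560 = 1/34560
(3j)²=1/429 [(3 6 3; -3 2 1)], sign=+1
⇒ 4πI² = 700/14157
I = (+1)√(700/14157/(4π)) = 0.06272757

0.062728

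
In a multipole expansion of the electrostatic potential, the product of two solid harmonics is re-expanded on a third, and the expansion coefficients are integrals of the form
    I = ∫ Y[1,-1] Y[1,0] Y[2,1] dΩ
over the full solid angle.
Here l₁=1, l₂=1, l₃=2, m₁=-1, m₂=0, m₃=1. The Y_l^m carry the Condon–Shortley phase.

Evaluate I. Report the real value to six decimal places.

Rules hold: Σm=0, L=4 even, 0≤2≤2.
N = 3·3·5 = 45
Δ = 0!·2!·2!/5! = 1/30
Racah Σ t=0..0: t=0:+1/1 = 1/1
⇒ 3j(1 1 2; 0 0 0)² = 2/15, sgn +1
Racah Σ t=0..0: t=0:+1/2 = 1/2
⇒ 3j(1 1 2; -1 0 1)² = 1/10, sgn -1
4πI² = N·(3j₀)²·(3jₘ)² = 3/5
I = -1·√(0.6/4π) = -0.21850969

-0.218510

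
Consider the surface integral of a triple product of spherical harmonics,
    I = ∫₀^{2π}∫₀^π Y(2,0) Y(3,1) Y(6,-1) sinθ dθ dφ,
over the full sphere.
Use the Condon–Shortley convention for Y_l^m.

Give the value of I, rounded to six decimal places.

0.000000

|2−3|≤6≤2+3 violated ⇒ I = 0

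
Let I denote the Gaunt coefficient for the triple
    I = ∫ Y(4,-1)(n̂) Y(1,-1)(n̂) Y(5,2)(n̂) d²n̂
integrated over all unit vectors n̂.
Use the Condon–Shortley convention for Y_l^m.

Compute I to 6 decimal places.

0.225034

Checks pass: Σm=0; 10 even; l₃=5∈[3,5].
(2·4+1)(2·1+1)(2·5+1) = 297
Δ: 0! 8! 2! / 11! → 1/495
sum: t=0:+1/576 = 1/576
3j²(4 1 5; 0 0 0) = Δ·Π!·Σ² = 5/99  (sign -1)
sum: t=0:+1/1440 = 1/1440
3j²(4 1 5; -1 -1 2) = Δ·Π!·Σ² = 7/165  (sign -1)
combine: 4πI² = 297·5/99·7/165 = 7/11
take √, sign +1: I = 0.22503380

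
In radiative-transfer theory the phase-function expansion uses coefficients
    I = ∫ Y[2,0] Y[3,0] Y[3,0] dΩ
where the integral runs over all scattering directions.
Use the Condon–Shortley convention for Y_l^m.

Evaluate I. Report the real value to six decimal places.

Checks pass: Σm=0; 8 even; l₃=3∈[1,5].
(2·2+1)(2·3+1)(2·3+1) = 245
Δ: 2! 2! 4! / 9! → 1/3780
sum: t=0:+1/24 t=1:−1/4 t=2:+1/24 = -1/6
3j²(2 3 3; 0 0 0) = Δ·Π!·Σ² = 4/105  (sign +1)
(m-triple is (0,0,0) — same symbol as above.)
combine: 4πI² = 245·4/105·4/105 = 16/45
take √, sign +1: I = 0.16820883

0.168209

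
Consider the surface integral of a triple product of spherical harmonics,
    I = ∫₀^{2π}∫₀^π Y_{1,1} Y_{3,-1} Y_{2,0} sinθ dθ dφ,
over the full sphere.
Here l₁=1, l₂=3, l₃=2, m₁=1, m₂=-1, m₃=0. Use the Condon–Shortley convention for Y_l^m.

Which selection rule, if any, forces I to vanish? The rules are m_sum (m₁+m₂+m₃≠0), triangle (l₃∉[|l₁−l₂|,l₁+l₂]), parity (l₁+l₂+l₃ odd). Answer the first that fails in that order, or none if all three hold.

none

azimuthal sum: 1 − 1 + 0 = 0  ✓
2 ≤ 2 ≤ 4 (triangle on l)  ✓
L = 1 + 3 + 2 = 6 (even)  ✓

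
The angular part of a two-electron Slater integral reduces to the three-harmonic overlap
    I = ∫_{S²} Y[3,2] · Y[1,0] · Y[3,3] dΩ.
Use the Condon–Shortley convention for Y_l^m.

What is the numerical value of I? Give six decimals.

2 + 0 + 3 = 5 ≠ 0: azimuthal integral kills it; I = 0

0.000000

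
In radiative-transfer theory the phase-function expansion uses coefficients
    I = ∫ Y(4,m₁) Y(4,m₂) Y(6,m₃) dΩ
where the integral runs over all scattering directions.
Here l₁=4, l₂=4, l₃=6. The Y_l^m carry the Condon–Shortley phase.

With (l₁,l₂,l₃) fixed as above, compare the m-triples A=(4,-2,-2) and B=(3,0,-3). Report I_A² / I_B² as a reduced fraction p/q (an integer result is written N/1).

Shared (l₁,l₂,l₃)=(4,4,6): N and (l;000)² cancel in I_A²/I_B².
A: Δ = 2!·6!·6!/15! = 1/1261260; Racah Σ t=0..0: t=0:+1/69120 = 1/69120; ⇒ 3j(4 4 6; 4 -2 -2)² = 4/429, sgn +1
B: Δ = 2!·6!·6!/15! = 1/1261260; Racah Σ t=0..1: t=0:+1/11520 t=1:−1/25920 = 1/20736; ⇒ 3j(4 4 6; 3 0 -3)² = 5/429, sgn -1
I_A²/I_B² = (4/429)/(5/429) = 4/5

4/5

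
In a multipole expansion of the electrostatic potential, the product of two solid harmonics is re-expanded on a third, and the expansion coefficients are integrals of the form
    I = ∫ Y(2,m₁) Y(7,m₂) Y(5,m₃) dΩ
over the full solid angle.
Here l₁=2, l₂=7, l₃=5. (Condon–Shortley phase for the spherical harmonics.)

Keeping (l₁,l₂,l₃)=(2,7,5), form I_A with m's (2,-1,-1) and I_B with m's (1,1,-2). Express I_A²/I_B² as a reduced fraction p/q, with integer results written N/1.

7/16

Shared (l₁,l₂,l₃)=(2,7,5): N and (l;000)² cancel in I_A²/I_B².
A: Δ = 4!·0!·10!/15! = 1/15015; Racah Σ t=0..0: t=0:+1/414720 = 1/414720; ⇒ 3j(2 7 5; 2 -1 -1)² = 2/429, sgn +1
B: Δ = 4!·0!·10!/15! = 1/15015; Racah Σ t=1..1: t=1:−1/181440 = -1/181440; ⇒ 3j(2 7 5; 1 1 -2)² = 32/3003, sgn +1
I_A²/I_B² = (2/429)/(32/3003) = 7/16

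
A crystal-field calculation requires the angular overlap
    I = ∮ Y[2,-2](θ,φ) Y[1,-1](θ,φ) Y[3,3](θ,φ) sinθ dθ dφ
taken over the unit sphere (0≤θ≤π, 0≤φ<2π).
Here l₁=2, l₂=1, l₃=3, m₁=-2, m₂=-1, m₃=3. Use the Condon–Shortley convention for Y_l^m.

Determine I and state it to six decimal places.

Rules hold: Σm=0, L=6 even, 1≤3≤3.
N = 5·3·7 = 105
Δ = 0!·4!·2!/7! = 1/105
Racah Σ t=0..0: t=0:+1/4 = 1/4
⇒ 3j(2 1 3; 0 0 0)² = 3/35, sgn -1
Racah Σ t=0..0: t=0:+1/48 = 1/48
⇒ 3j(2 1 3; -2 -1 3)² = 1/7, sgn +1
4πI² = N·(3j₀)²·(3jₘ)² = 9/7
I = -1·√(1.28571/4π) = -0.31986543

-0.319865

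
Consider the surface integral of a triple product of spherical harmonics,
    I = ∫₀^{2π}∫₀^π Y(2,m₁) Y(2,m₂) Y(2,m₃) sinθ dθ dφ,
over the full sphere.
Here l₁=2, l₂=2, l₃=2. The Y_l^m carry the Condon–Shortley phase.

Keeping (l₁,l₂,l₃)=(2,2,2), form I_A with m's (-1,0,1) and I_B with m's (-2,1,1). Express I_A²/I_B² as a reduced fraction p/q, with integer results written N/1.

l's match ⇒ only the (l;m) 3-j factors differ between A and B.
A: triangle coeff Δ(2,2,2) = 1/630; Σ_t [1,2]: t=1:−1/2 t=2:+1/4 = -1/4; (3j)²=1/70 [(2 2 2; -1 0 1)], sign=+1
B: triangle coeff Δ(2,2,2) = 1/630; Σ_t [2,2]: t=2:+1/4 = 1/4; (3j)²=3/35 [(2 2 2; -2 1 1)], sign=-1
I_A²/I_B² = (1/70)/(3/35) = 1/6

1/6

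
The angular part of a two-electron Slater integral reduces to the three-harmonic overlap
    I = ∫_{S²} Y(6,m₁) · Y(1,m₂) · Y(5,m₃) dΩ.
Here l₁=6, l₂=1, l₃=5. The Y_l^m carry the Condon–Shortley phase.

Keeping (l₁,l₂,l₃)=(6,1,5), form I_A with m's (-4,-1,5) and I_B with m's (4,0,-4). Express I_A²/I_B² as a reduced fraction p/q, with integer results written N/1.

Shared (l₁,l₂,l₃)=(6,1,5): N and (l;000)² cancel in I_A²/I_B².
A: Δ = 2!·10!·0!/13! = 1/858; Racah Σ t=0..0: t=0:+1/7257600 = 1/7257600; ⇒ 3j(6 1 5; -4 -1 5)² = 1/858, sgn +1
B: Δ = 2!·10!·0!/13! = 1/858; Racah Σ t=1..1: t=1:−1/362880 = -1/362880; ⇒ 3j(6 1 5; 4 0 -4)² = 10/429, sgn +1
I_A²/I_B² = (1/858)/(10/429) = 1/20

1/20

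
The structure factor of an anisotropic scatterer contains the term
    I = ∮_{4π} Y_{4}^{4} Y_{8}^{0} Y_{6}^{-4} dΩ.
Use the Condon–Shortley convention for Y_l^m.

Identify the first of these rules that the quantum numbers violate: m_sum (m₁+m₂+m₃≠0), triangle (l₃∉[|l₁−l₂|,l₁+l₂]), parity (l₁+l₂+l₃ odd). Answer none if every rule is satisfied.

none

m₁+m₂+m₃ = 4 + 0 − 4 = 0  ✓
triangle: |4−8|=4 ≤ l₃=6 ≤ 4+8=12  ✓
parity: l₁+l₂+l₃ = 18 is even  ✓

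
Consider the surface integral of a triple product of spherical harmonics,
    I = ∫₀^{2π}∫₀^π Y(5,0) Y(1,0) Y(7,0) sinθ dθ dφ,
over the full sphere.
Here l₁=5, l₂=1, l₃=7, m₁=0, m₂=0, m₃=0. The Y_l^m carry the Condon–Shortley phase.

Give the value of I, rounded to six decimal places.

0.000000

l₃=7 ∉ [4,6] — triangle fails ⇒ I = 0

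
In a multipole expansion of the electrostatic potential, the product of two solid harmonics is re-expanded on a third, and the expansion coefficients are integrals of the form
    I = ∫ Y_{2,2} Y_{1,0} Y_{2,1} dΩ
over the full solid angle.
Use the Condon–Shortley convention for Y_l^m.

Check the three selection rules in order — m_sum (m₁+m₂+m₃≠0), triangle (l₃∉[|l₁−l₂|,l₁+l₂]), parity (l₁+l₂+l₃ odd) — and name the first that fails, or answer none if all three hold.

azimuthal sum: 2 + 0 + 1 = 3  ✗
1 ≤ 2 ≤ 3 (triangle on l)
L = 2 + 1 + 2 = 5 (odd)

m_sum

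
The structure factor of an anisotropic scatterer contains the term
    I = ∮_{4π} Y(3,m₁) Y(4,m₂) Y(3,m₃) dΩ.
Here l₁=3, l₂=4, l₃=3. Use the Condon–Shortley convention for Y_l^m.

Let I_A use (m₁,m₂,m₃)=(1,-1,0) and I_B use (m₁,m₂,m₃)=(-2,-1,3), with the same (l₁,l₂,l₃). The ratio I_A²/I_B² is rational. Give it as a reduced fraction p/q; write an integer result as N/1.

Shared (l₁,l₂,l₃)=(3,4,3): N and (l;000)² cancel in I_A²/I_B².
A: Δ = 4!·2!·4!/11! = 1/34650; Racah Σ t=0..2: t=0:+1/288 t=1:−1/24 t=2:+1/48 = -5/288; ⇒ 3j(3 4 3; 1 -1 0)² = 5/462, sgn +1
B: Δ = 4!·2!·4!/11! = 1/34650; Racah Σ t=3..3: t=3:−1/288 = -1/288; ⇒ 3j(3 4 3; -2 -1 3)² = 5/231, sgn -1
I_A²/I_B² = (5/462)/(5/231) = 1/2

1/2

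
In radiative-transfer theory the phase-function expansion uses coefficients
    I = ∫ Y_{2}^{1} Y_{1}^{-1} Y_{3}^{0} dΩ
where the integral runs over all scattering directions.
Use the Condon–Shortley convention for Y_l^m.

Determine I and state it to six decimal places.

Checks pass: Σm=0; 6 even; l₃=3∈[1,3].
(2·2+1)(2·1+1)(2·3+1) = 105
Δ: 0! 4! 2! / 7! → 1/105
sum: t=0:+1/4 = 1/4
3j²(2 1 3; 0 0 0) = Δ·Π!·Σ² = 3/35  (sign -1)
sum: t=0:+1/12 = 1/12
3j²(2 1 3; 1 -1 0) = Δ·Π!·Σ² = 1/35  (sign -1)
combine: 4πI² = 105·3/35·1/35 = 9/35
take √, sign +1: I = 0.14304817

0.143048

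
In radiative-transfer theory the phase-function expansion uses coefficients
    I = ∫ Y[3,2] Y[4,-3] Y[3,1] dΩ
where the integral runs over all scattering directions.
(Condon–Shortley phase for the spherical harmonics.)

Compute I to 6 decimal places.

Checks pass: Σm=0; 10 even; l₃=3∈[1,7].
(2·3+1)(2·4+1)(2·3+1) = 441
Δ: 4! 2! 4! / 11! → 1/34650
sum: t=1:−1/72 t=2:+1/16 t=3:−1/72 = 5/144
3j²(3 4 3; 0 0 0) = Δ·Π!·Σ² = 2/77  (sign -1)
sum: t=0:+1/144 t=1:−1/288 = 1/288
3j²(3 4 3; 2 -3 1) = Δ·Π!·Σ² = 1/99  (sign +1)
combine: 4πI² = 441·2/77·1/99 = 14/121
take √, sign -1: I = -0.09595473

-0.095955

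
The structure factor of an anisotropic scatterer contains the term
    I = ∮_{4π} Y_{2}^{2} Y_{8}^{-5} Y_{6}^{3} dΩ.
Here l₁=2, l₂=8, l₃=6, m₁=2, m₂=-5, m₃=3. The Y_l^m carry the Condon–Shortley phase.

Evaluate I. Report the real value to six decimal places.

-0.226917

Rules hold: Σm=0, L=16 even, 6≤6≤10.
N = 5·17·13 = 1105
Δ = 4!·0!·12!/17! = 1/30940
Racah Σ t=2..2: t=2:+1/2073600 = 1/2073600
⇒ 3j(2 8 6; 0 0 0)² = 28/1105, sgn +1
Racah Σ t=0..0: t=0:+1/52254720 = 1/52254720
⇒ 3j(2 8 6; 2 -5 3)² = 11/476, sgn -1
4πI² = N·(3j₀)²·(3jₘ)² = 11/17
I = -1·√(0.647059/4π) = -0.22691696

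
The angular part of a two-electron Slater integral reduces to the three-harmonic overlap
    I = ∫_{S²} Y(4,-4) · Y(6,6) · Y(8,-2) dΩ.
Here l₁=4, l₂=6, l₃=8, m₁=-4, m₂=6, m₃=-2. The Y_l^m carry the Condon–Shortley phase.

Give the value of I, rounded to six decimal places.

Checks pass: Σm=0; 18 even; l₃=8∈[2,10].
(2·4+1)(2·6+1)(2·8+1) = 1989
Δ: 2! 6! 10! / 19! → 1/23279256
sum: t=0:+1/1658880 t=1:−1/518400 t=2:+1/1658880 = -1/1382400
3j²(4 6 8; 0 0 0) = Δ·Π!·Σ² = 504/46189  (sign -1)
sum: t=2:+1/5225472000 = 1/5225472000
3j²(4 6 8; -4 6 -2) = Δ·Π!·Σ² = 1/12597  (sign +1)
combine: 4πI² = 1989·504/46189·1/12597 = 1512/877591
take √, sign -1: I = -0.01170914

-0.011709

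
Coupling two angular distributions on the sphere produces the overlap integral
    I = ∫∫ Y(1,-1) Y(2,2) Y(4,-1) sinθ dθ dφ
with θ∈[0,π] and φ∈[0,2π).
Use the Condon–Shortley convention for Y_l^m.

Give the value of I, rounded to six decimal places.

0.000000

|1−2|≤4≤1+2 violated ⇒ I = 0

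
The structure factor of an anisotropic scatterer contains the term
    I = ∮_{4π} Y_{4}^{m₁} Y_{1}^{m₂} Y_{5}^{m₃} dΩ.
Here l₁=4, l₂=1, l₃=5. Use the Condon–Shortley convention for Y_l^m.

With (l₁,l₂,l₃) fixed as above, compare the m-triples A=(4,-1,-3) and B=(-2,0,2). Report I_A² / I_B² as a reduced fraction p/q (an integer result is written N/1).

1/21

Same 4,1,5: normalisation and zero-m 3j drop out of the ratio.
A: Δ: 0! 8! 2! / 11! → 1/495; sum: t=0:+1/80640 = 1/80640; 3j²(4 1 5; 4 -1 -3) = Δ·Π!·Σ² = 1/495  (sign +1)
B: Δ: 0! 8! 2! / 11! → 1/495; sum: t=0:+1/1440 = 1/1440; 3j²(4 1 5; -2 0 2) = Δ·Π!·Σ² = 7/165  (sign -1)
I_A²/I_B² = (1/495)/(7/165) = 1/21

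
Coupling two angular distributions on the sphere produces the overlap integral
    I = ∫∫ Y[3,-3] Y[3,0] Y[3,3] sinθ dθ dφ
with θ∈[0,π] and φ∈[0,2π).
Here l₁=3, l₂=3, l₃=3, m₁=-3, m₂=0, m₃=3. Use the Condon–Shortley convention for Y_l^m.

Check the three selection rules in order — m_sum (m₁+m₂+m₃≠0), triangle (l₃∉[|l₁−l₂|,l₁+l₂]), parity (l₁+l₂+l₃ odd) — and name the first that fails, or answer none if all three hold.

parity

Σmᵢ = 0  ✓
l₃∈[|l₁−l₂|,l₁+l₂]=[0,6], have l₃=3  ✓
Σlᵢ = 9 ⇒ odd  ✗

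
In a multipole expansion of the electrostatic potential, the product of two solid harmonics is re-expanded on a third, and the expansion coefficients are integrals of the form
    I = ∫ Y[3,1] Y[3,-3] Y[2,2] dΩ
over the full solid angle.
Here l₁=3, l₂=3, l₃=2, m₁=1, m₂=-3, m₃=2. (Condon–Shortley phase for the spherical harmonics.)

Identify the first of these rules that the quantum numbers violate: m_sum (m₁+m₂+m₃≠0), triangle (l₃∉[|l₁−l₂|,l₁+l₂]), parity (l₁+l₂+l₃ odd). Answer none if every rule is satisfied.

m₁+m₂+m₃ = 1 − 3 + 2 = 0  ✓
triangle: |3−3|=0 ≤ l₃=2 ≤ 3+3=6  ✓
parity: l₁+l₂+l₃ = 8 is even  ✓

none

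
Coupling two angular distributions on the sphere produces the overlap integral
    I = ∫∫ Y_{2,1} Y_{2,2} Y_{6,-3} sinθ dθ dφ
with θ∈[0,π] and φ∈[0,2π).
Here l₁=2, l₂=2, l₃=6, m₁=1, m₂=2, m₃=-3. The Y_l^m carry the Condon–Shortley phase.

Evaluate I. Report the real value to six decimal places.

l₃=6 ∉ [0,4] — triangle fails ⇒ I = 0

0.000000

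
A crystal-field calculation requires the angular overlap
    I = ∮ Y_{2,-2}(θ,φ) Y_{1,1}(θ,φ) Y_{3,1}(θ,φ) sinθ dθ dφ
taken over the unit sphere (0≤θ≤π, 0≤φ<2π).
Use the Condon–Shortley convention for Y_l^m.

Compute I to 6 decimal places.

Rules hold: Σm=0, L=6 even, 1≤3≤3.
N = 5·3·7 = 105
Δ = 0!·4!·2!/7! = 1/105
Racah Σ t=0..0: t=0:+1/4 = 1/4
⇒ 3j(2 1 3; 0 0 0)² = 3/35, sgn -1
Racah Σ t=0..0: t=0:+1/48 = 1/48
⇒ 3j(2 1 3; -2 1 1)² = 1/105, sgn +1
4πI² = N·(3j₀)²·(3jₘ)² = 3/35
I = -1·√(0.0857143/4π) = -0.08258890

-0.082589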